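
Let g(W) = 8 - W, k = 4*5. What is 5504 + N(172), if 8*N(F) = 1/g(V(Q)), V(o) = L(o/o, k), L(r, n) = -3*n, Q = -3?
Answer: 2994177/544 ≈ 5504.0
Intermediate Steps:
k = 20
V(o) = -60 (V(o) = -3*20 = -60)
N(F) = 1/544 (N(F) = 1/(8*(8 - 1*(-60))) = 1/(8*(8 + 60)) = (⅛)/68 = (⅛)*(1/68) = 1/544)
5504 + N(172) = 5504 + 1/544 = 2994177/544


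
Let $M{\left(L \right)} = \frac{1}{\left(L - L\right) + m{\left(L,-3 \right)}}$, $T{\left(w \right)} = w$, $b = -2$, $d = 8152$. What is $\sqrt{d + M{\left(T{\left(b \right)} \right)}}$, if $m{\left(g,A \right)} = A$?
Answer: $\frac{\sqrt{73365}}{3} \approx 90.287$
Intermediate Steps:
$M{\left(L \right)} = - \frac{1}{3}$ ($M{\left(L \right)} = \frac{1}{\left(L - L\right) - 3} = \frac{1}{0 - 3} = \frac{1}{-3} = - \frac{1}{3}$)
$\sqrt{d + M{\left(T{\left(b \right)} \right)}} = \sqrt{8152 - \frac{1}{3}} = \sqrt{\frac{24455}{3}} = \frac{\sqrt{73365}}{3}$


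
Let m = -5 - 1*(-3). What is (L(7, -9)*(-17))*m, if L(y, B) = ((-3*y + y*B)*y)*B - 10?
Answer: 179588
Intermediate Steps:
L(y, B) = -10 + B*y*(-3*y + B*y) (L(y, B) = ((-3*y + B*y)*y)*B - 10 = (y*(-3*y + B*y))*B - 10 = B*y*(-3*y + B*y) - 10 = -10 + B*y*(-3*y + B*y))
m = -2 (m = -5 + 3 = -2)
(L(7, -9)*(-17))*m = ((-10 + (-9)²*7² - 3*(-9)*7²)*(-17))*(-2) = ((-10 + 81*49 - 3*(-9)*49)*(-17))*(-2) = ((-10 + 3969 + 1323)*(-17))*(-2) = (5282*(-17))*(-2) = -89794*(-2) = 179588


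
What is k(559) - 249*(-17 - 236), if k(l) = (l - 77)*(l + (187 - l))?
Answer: 153131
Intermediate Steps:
k(l) = -14399 + 187*l (k(l) = (-77 + l)*187 = -14399 + 187*l)
k(559) - 249*(-17 - 236) = (-14399 + 187*559) - 249*(-17 - 236) = (-14399 + 104533) - 249*(-253) = 90134 - 1*(-62997) = 90134 + 62997 = 153131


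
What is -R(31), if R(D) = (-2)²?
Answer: -4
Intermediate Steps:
R(D) = 4
-R(31) = -1*4 = -4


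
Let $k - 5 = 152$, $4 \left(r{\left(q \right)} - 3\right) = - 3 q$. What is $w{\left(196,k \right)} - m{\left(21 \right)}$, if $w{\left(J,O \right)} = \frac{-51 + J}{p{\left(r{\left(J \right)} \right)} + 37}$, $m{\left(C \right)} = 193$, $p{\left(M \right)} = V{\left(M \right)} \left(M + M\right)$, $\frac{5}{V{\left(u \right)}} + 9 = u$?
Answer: $- \frac{149812}{789} \approx -189.88$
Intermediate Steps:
$V{\left(u \right)} = \frac{5}{-9 + u}$
$r{\left(q \right)} = 3 - \frac{3 q}{4}$ ($r{\left(q \right)} = 3 + \frac{\left(-3\right) q}{4} = 3 - \frac{3 q}{4}$)
$p{\left(M \right)} = \frac{10 M}{-9 + M}$ ($p{\left(M \right)} = \frac{5}{-9 + M} \left(M + M\right) = \frac{5}{-9 + M} 2 M = \frac{10 M}{-9 + M}$)
$k = 157$ ($k = 5 + 152 = 157$)
$w{\left(J,O \right)} = \frac{-51 + J}{37 + \frac{10 \left(3 - \frac{3 J}{4}\right)}{-6 - \frac{3 J}{4}}}$ ($w{\left(J,O \right)} = \frac{-51 + J}{\frac{10 \left(3 - \frac{3 J}{4}\right)}{-9 - \left(-3 + \frac{3 J}{4}\right)} + 37} = \frac{-51 + J}{\frac{10 \left(3 - \frac{3 J}{4}\right)}{-6 - \frac{3 J}{4}} + 37} = \frac{-51 + J}{37 + \frac{10 \left(3 - \frac{3 J}{4}\right)}{-6 - \frac{3 J}{4}}}$)
$w{\left(196,k \right)} - m{\left(21 \right)} = \frac{\left(-51 + 196\right) \left(8 + 196\right)}{256 + 47 \cdot 196} - 193 = \frac{1}{256 + 9212} \cdot 145 \cdot 204 - 193 = \frac{1}{9468} \cdot 145 \cdot 204 - 193 = \frac{2465}{789} - 193 = - \frac{149812}{789}$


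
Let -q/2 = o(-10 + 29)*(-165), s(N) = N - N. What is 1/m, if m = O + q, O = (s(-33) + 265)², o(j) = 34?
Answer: 1/81445 ≈ 1.2278e-5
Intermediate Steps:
s(N) = 0
q = 11220 (q = -68*(-165) = -2*(-5610) = 11220)
O = 70225 (O = (0 + 265)² = 265² = 70225)
m = 81445 (m = 70225 + 11220 = 81445)
1/m = 1/81445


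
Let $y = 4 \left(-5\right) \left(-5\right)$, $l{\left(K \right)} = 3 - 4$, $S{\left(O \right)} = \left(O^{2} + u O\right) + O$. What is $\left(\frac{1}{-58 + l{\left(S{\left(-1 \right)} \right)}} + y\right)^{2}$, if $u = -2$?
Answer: $\frac{34798201}{3481} \approx 9996.6$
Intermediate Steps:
$S{\left(O \right)} = O^{2} - O$ ($S{\left(O \right)} = \left(O^{2} - 2 O\right) + O = O^{2} - O$)
$l{\left(K \right)} = -1$ ($l{\left(K \right)} = 3 - 4 = -1$)
$y = 100$ ($y = \left(-20\right) \left(-5\right) = 100$)
$\left(\frac{1}{-58 + l{\left(S{\left(-1 \right)} \right)}} + y\right)^{2} = \left(\frac{1}{-58 - 1} + 100\right)^{2} = \left(\frac{1}{-59} + 100\right)^{2} = \left(- \frac{1}{59} + 100\right)^{2} = \left(\frac{5899}{59}\right)^{2} = \frac{34798201}{3481}$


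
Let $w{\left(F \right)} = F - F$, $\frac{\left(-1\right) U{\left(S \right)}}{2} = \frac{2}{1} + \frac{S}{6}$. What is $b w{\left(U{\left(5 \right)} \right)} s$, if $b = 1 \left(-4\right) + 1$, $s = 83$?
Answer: $0$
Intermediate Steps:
$U{\left(S \right)} = -4 - \frac{S}{3}$ ($U{\left(S \right)} = - 2 \left(\frac{2}{1} + \frac{S}{6}\right) = - 2 \left(2 \cdot 1 + S \frac{1}{6}\right) = - 2 \left(2 + \frac{S}{6}\right) = -4 - \frac{S}{3}$)
$w{\left(F \right)} = 0$
$b = -3$ ($b = -4 + 1 = -3$)
$b w{\left(U{\left(5 \right)} \right)} s = \left(-3\right) 0 \cdot 83 = 0 \cdot 83 = 0$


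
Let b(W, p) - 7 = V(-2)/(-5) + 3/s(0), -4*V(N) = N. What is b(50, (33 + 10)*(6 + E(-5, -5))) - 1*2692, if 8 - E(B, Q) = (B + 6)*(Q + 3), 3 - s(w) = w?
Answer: -26841/10 ≈ -2684.1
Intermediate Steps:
s(w) = 3 - w
E(B, Q) = 8 - (3 + Q)*(6 + B) (E(B, Q) = 8 - (B + 6)*(Q + 3) = 8 - (6 + B)*(3 + Q) = 8 - (3 + Q)*(6 + B))
V(N) = -N/4
b(W, p) = 79/10 (b(W, p) = 7 + (-1/4*(-2)/(-5) + 3/(3 - 1*0)) = 7 + ((1/2)*(-1/5) + 3/(3 + 0)) = 7 + (-1/10 + 3/3) = 7 + (-1/10 + 3*(1/3)) = 7 + (-1/10 + 1) = 7 + 9/10 = 79/10)
b(50, (33 + 10)*(6 + E(-5, -5))) - 1*2692 = 79/10 - 1*2692 = 79/10 - 2692 = -26841/10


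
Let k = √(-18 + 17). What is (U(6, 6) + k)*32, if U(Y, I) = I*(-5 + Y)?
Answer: 192 + 32*I ≈ 192.0 + 32.0*I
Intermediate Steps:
k = I (k = √(-1) = I ≈ 1.0*I)
(U(6, 6) + k)*32 = (6*(-5 + 6) + I)*32 = (6*1 + I)*32 = (6 + I)*32 = 192 + 32*I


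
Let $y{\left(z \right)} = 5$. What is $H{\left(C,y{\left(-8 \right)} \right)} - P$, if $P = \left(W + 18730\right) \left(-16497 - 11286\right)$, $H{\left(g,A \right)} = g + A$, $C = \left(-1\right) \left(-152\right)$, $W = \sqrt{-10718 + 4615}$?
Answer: $520375747 + 27783 i \sqrt{6103} \approx 5.2038 \cdot 10^{8} + 2.1705 \cdot 10^{6} i$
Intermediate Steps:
$W = i \sqrt{6103}$ ($W = \sqrt{-6103} = i \sqrt{6103} \approx 78.122 i$)
$C = 152$
$H{\left(g,A \right)} = A + g$
$P = -520375590 - 27783 i \sqrt{6103}$ ($P = \left(i \sqrt{6103} + 18730\right) \left(-16497 - 11286\right) = \left(18730 + i \sqrt{6103}\right) \left(-27783\right) = -520375590 - 27783 i \sqrt{6103} \approx -5.2038 \cdot 10^{8} - 2.1705 \cdot 10^{6} i$)
$H{\left(C,y{\left(-8 \right)} \right)} - P = \left(5 + 152\right) - \left(-520375590 - 27783 i \sqrt{6103}\right) = 157 + \left(520375590 + 27783 i \sqrt{6103}\right) = 520375747 + 27783 i \sqrt{6103}$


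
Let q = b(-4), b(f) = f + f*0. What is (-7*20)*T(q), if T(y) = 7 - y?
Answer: -1540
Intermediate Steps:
b(f) = f (b(f) = f + 0 = f)
q = -4
(-7*20)*T(q) = (-7*20)*(7 - 1*(-4)) = -140*(7 + 4) = -140*11 = -1540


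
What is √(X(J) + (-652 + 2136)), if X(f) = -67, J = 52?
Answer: √1417 ≈ 37.643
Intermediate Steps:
√(X(J) + (-652 + 2136)) = √(-67 + (-652 + 2136)) = √(-67 + 1484) = √1417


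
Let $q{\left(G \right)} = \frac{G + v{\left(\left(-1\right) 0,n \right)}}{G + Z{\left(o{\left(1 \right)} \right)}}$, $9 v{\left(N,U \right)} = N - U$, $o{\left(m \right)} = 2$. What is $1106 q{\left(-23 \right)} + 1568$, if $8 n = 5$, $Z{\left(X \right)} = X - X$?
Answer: $\frac{2216837}{828} \approx 2677.3$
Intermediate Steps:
$Z{\left(X \right)} = 0$
$n = \frac{5}{8}$ ($n = \frac{1}{8} \cdot 5 = \frac{5}{8} \approx 0.625$)
$v{\left(N,U \right)} = - \frac{U}{9} + \frac{N}{9}$ ($v{\left(N,U \right)} = \frac{N - U}{9} = - \frac{U}{9} + \frac{N}{9}$)
$q{\left(G \right)} = \frac{- \frac{5}{72} + G}{G}$ ($q{\left(G \right)} = \frac{G + \left(\left(- \frac{1}{9}\right) \frac{5}{8} + \frac{\left(-1\right) 0}{9}\right)}{G + 0} = \frac{G + \left(- \frac{5}{72} + \frac{1}{9} \cdot 0\right)}{G} = \frac{G + \left(- \frac{5}{72} + 0\right)}{G} = \frac{G - \frac{5}{72}}{G} = \frac{- \frac{5}{72} + G}{G}$)
$1106 q{\left(-23 \right)} + 1568 = 1106 \frac{- \frac{5}{72} - 23}{-23} + 1568 = 1106 \left(\left(- \frac{1}{23}\right) \left(- \frac{1661}{72}\right)\right) + 1568 = 1106 \cdot \frac{1661}{1656} + 1568 = \frac{918533}{828} + 1568 = \frac{2216837}{828}$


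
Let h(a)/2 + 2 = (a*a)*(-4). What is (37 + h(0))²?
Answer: 1089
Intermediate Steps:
h(a) = -4 - 8*a² (h(a) = -4 + 2*((a*a)*(-4)) = -4 + 2*(a²*(-4)) = -4 + 2*(-4*a²) = -4 - 8*a²)
(37 + h(0))² = (37 + (-4 - 8*0²))² = (37 + (-4 - 8*0))² = (37 + (-4 + 0))² = (37 - 4)² = 33² = 1089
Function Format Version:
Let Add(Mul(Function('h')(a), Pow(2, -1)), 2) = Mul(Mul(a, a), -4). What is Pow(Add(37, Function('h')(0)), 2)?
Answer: 1089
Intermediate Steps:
Function('h')(a) = Add(-4, Mul(-8, Pow(a, 2))) (Function('h')(a) = Add(-4, Mul(2, Mul(Mul(a, a), -4))) = Add(-4, Mul(2, Mul(Pow(a, 2), -4))) = Add(-4, Mul(2, Mul(-4, Pow(a, 2)))) = Add(-4, Mul(-8, Pow(a, 2))))
Pow(Add(37, Function('h')(0)), 2) = Pow(Add(37, Add(-4, Mul(-8, Pow(0, 2)))), 2) = Pow(Add(37, Add(-4, Mul(-8, 0))), 2) = Pow(Add(37, Add(-4, 0)), 2) = Pow(Add(37, -4), 2) = Pow(33, 2) = 1089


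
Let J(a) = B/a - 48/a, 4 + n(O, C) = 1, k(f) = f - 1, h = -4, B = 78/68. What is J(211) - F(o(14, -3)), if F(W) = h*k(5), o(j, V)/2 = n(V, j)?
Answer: 113191/7174 ≈ 15.778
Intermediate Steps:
B = 39/34 (B = 78*(1/68) = 39/34 ≈ 1.1471)
k(f) = -1 + f
n(O, C) = -3 (n(O, C) = -4 + 1 = -3)
o(j, V) = -6 (o(j, V) = 2*(-3) = -6)
F(W) = -16 (F(W) = -4*(-1 + 5) = -4*4 = -16)
J(a) = -1593/(34*a) (J(a) = 39/(34*a) - 48/a = -1593/(34*a))
J(211) - F(o(14, -3)) = -1593/34/211 - 1*(-16) = -1593/34*1/211 + 16 = -1593/7174 + 16 = 113191/7174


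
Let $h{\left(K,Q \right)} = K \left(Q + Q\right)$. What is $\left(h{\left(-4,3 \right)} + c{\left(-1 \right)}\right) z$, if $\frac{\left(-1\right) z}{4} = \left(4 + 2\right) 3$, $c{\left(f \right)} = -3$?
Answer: $1944$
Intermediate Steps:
$h{\left(K,Q \right)} = 2 K Q$ ($h{\left(K,Q \right)} = K 2 Q = 2 K Q$)
$z = -72$ ($z = - 4 \left(4 + 2\right) 3 = - 4 \cdot 6 \cdot 3 = \left(-4\right) 18 = -72$)
$\left(h{\left(-4,3 \right)} + c{\left(-1 \right)}\right) z = \left(2 \left(-4\right) 3 - 3\right) \left(-72\right) = \left(-24 - 3\right) \left(-72\right) = \left(-27\right) \left(-72\right) = 1944$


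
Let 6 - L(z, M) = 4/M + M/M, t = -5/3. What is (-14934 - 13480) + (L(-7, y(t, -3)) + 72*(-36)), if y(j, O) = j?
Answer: -154993/5 ≈ -30999.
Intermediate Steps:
t = -5/3 (t = -5*⅓ = -5/3 ≈ -1.6667)
L(z, M) = 5 - 4/M (L(z, M) = 6 - (4/M + M/M) = 6 - (4/M + 1) = 6 - (1 + 4/M) = 6 + (-1 - 4/M) = 5 - 4/M)
(-14934 - 13480) + (L(-7, y(t, -3)) + 72*(-36)) = (-14934 - 13480) + ((5 - 4/(-5/3)) + 72*(-36)) = -28414 + ((5 - 4*(-⅗)) - 2592) = -28414 + ((5 + 12/5) - 2592) = -28414 + (37/5 - 2592) = -28414 - 12923/5 = -154993/5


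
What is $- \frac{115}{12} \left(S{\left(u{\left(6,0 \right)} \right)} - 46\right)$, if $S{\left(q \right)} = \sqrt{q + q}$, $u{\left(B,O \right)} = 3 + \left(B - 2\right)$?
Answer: $\frac{2645}{6} - \frac{115 \sqrt{14}}{12} \approx 404.98$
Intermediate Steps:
$u{\left(B,O \right)} = 1 + B$ ($u{\left(B,O \right)} = 3 + \left(B - 2\right) = 3 + \left(-2 + B\right) = 1 + B$)
$S{\left(q \right)} = \sqrt{2} \sqrt{q}$ ($S{\left(q \right)} = \sqrt{2 q} = \sqrt{2} \sqrt{q}$)
$- \frac{115}{12} \left(S{\left(u{\left(6,0 \right)} \right)} - 46\right) = - \frac{115}{12} \left(\sqrt{2} \sqrt{1 + 6} - 46\right) = \left(-115\right) \frac{1}{12} \left(\sqrt{2} \sqrt{7} - 46\right) = - \frac{115 \left(\sqrt{14} - 46\right)}{12} = - \frac{115 \left(-46 + \sqrt{14}\right)}{12} = \frac{2645}{6} - \frac{115 \sqrt{14}}{12}$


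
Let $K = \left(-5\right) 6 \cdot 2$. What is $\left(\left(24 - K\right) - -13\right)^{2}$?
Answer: $9409$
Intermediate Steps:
$K = -60$ ($K = \left(-30\right) 2 = -60$)
$\left(\left(24 - K\right) - -13\right)^{2} = \left(\left(24 - -60\right) - -13\right)^{2} = \left(\left(24 + 60\right) + \left(-5 + 18\right)\right)^{2} = \left(84 + 13\right)^{2} = 97^{2} = 9409$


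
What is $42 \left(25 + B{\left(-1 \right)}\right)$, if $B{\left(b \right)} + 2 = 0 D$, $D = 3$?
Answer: $966$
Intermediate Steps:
$B{\left(b \right)} = -2$ ($B{\left(b \right)} = -2 + 0 \cdot 3 = -2 + 0 = -2$)
$42 \left(25 + B{\left(-1 \right)}\right) = 42 \left(25 - 2\right) = 42 \cdot 23 = 966$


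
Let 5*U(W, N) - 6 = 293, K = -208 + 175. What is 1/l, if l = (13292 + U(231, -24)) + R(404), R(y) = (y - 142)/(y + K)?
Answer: 1855/24768899 ≈ 7.4892e-5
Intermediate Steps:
K = -33
U(W, N) = 299/5 (U(W, N) = 6/5 + (⅕)*293 = 6/5 + 293/5 = 299/5)
R(y) = (-142 + y)/(-33 + y) (R(y) = (y - 142)/(y - 33) = (-142 + y)/(-33 + y))
l = 24768899/1855 (l = (13292 + 299/5) + (-142 + 404)/(-33 + 404) = 66759/5 + 262/371 = 24768899/1855 ≈ 13353.)
1/l = 1/(24768899/1855) = 1855/24768899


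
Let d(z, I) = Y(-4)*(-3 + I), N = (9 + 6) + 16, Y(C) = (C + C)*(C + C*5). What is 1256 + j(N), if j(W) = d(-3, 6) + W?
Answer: 1863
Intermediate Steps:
Y(C) = 12*C² (Y(C) = (2*C)*(C + 5*C) = (2*C)*(6*C) = 12*C²)
N = 31 (N = 15 + 16 = 31)
d(z, I) = -576 + 192*I (d(z, I) = (12*(-4)²)*(-3 + I) = (12*16)*(-3 + I) = 192*(-3 + I) = -576 + 192*I)
j(W) = 576 + W (j(W) = (-576 + 192*6) + W = (-576 + 1152) + W = 576 + W)
1256 + j(N) = 1256 + (576 + 31) = 1256 + 607 = 1863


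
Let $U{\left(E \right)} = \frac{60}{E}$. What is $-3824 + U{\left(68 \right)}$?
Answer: $- \frac{64993}{17} \approx -3823.1$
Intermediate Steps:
$-3824 + U{\left(68 \right)} = -3824 + \frac{60}{68} = -3824 + 60 \cdot \frac{1}{68} = -3824 + \frac{15}{17} = - \frac{64993}{17}$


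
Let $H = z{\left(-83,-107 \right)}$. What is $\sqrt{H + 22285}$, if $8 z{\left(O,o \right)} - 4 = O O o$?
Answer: $\frac{i \sqrt{1117678}}{4} \approx 264.3 i$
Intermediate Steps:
$z{\left(O,o \right)} = \frac{1}{2} + \frac{o O^{2}}{8}$ ($z{\left(O,o \right)} = \frac{1}{2} + \frac{O O o}{8} = \frac{1}{2} + \frac{O^{2} o}{8} = \frac{1}{2} + \frac{o O^{2}}{8}$)
$H = - \frac{737119}{8}$ ($H = \frac{1}{2} + \frac{1}{8} \left(-107\right) \left(-83\right)^{2} = \frac{1}{2} + \frac{1}{8} \left(-107\right) 6889 = \frac{1}{2} - \frac{737123}{8} = - \frac{737119}{8} \approx -92140.0$)
$\sqrt{H + 22285} = \sqrt{- \frac{737119}{8} + 22285} = \sqrt{- \frac{558839}{8}} = \frac{i \sqrt{1117678}}{4}$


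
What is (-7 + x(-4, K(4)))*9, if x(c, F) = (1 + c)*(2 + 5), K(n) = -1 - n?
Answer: -252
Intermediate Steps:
x(c, F) = 7 + 7*c (x(c, F) = (1 + c)*7 = 7 + 7*c)
(-7 + x(-4, K(4)))*9 = (-7 + (7 + 7*(-4)))*9 = (-7 + (7 - 28))*9 = (-7 - 21)*9 = -28*9 = -252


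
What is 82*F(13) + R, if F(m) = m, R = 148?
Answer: 1214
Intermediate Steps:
82*F(13) + R = 82*13 + 148 = 1066 + 148 = 1214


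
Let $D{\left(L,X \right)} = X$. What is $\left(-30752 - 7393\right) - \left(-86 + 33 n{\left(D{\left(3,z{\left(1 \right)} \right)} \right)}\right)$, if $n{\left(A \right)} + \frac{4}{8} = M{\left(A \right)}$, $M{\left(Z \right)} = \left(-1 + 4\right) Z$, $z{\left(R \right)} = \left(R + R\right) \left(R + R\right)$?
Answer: $- \frac{76877}{2} \approx -38439.0$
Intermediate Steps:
$z{\left(R \right)} = 4 R^{2}$ ($z{\left(R \right)} = 2 R 2 R = 4 R^{2}$)
$M{\left(Z \right)} = 3 Z$
$n{\left(A \right)} = - \frac{1}{2} + 3 A$
$\left(-30752 - 7393\right) - \left(-86 + 33 n{\left(D{\left(3,z{\left(1 \right)} \right)} \right)}\right) = \left(-30752 - 7393\right) + \left(- 33 \left(- \frac{1}{2} + 3 \cdot 4 \cdot 1^{2}\right) + 86\right) = -38145 + \left(- 33 \left(- \frac{1}{2} + 3 \cdot 4 \cdot 1\right) + 86\right) = -38145 + \left(- 33 \left(- \frac{1}{2} + 3 \cdot 4\right) + 86\right) = -38145 + \left(- 33 \left(- \frac{1}{2} + 12\right) + 86\right) = -38145 + \left(\left(-33\right) \frac{23}{2} + 86\right) = -38145 + \left(- \frac{759}{2} + 86\right) = -38145 - \frac{587}{2} = - \frac{76877}{2}$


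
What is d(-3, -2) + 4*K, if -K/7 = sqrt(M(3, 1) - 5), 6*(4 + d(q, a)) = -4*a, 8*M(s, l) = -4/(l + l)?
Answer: -8/3 - 14*I*sqrt(21) ≈ -2.6667 - 64.156*I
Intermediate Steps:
M(s, l) = -1/(4*l) (M(s, l) = (-4/(l + l))/8 = (-4*1/(2*l))/8 = (-2/l)/8 = -1/(4*l))
d(q, a) = -4 - 2*a/3 (d(q, a) = -4 + (-4*a)/6 = -4 - 2*a/3)
K = -7*I*sqrt(21)/2 (K = -7*sqrt(-1/4/1 - 5) = -7*sqrt(-1/4*1 - 5) = -7*sqrt(-1/4 - 5) = -7*I*sqrt(21)/2 ≈ -16.039*I)
d(-3, -2) + 4*K = (-4 - 2/3*(-2)) + 4*(-7*I*sqrt(21)/2) = (-4 + 4/3) - 14*I*sqrt(21) = -8/3 - 14*I*sqrt(21)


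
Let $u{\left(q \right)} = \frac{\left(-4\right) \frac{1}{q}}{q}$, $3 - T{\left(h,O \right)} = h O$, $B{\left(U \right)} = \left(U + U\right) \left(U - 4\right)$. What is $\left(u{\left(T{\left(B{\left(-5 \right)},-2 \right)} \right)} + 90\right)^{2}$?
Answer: $\frac{9084232168036}{1121513121} \approx 8100.0$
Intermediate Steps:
$B{\left(U \right)} = 2 U \left(-4 + U\right)$
$T{\left(h,O \right)} = 3 - O h$ ($T{\left(h,O \right)} = 3 - h O = 3 - O h$)
$u{\left(q \right)} = - \frac{4}{q^{2}}$
$\left(u{\left(T{\left(B{\left(-5 \right)},-2 \right)} \right)} + 90\right)^{2} = \left(- \frac{4}{\left(3 - - 2 \cdot 2 \left(-5\right) \left(-4 - 5\right)\right)^{2}} + 90\right)^{2} = \left(- \frac{4}{\left(3 - - 2 \cdot 2 \left(-5\right) \left(-9\right)\right)^{2}} + 90\right)^{2} = \left(- \frac{4}{\left(3 - \left(-2\right) 90\right)^{2}} + 90\right)^{2} = \left(- \frac{4}{\left(3 + 180\right)^{2}} + 90\right)^{2} = \left(- \frac{4}{33489} + 90\right)^{2} = \left(\frac{3014006}{33489}\right)^{2} = \frac{9084232168036}{1121513121}$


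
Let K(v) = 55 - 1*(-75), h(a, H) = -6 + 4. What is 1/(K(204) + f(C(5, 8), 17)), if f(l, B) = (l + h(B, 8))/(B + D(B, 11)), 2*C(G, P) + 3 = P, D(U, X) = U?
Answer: 68/8841 ≈ 0.0076914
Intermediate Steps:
h(a, H) = -2
K(v) = 130 (K(v) = 55 + 75 = 130)
C(G, P) = -3/2 + P/2
f(l, B) = (-2 + l)/(2*B) (f(l, B) = (l - 2)/(B + B) = (-2 + l)/((2*B)) = (-2 + l)*(1/(2*B)) = (-2 + l)/(2*B))
1/(K(204) + f(C(5, 8), 17)) = 1/(130 + (1/2)*(-2 + (-3/2 + (1/2)*8))/17) = 1/(130 + (1/2)*(1/17)*(-2 + (-3/2 + 4))) = 1/(130 + (1/2)*(1/17)*(-2 + 5/2)) = 1/(130 + (1/2)*(1/17)*(1/2)) = 1/(130 + 1/68) = 1/(8841/68) = 68/8841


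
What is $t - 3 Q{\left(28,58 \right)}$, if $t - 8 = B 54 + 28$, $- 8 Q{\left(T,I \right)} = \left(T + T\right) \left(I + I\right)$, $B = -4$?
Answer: $2256$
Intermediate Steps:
$Q{\left(T,I \right)} = - \frac{I T}{2}$ ($Q{\left(T,I \right)} = - \frac{\left(T + T\right) \left(I + I\right)}{8} = - \frac{2 T 2 I}{8} = - \frac{4 I T}{8} = - \frac{I T}{2}$)
$t = -180$ ($t = 8 + \left(\left(-4\right) 54 + 28\right) = 8 + \left(-216 + 28\right) = 8 - 188 = -180$)
$t - 3 Q{\left(28,58 \right)} = -180 - 3 \left(\left(- \frac{1}{2}\right) 58 \cdot 28\right) = -180 - 3 \left(-812\right) = -180 - -2436 = -180 + 2436 = 2256$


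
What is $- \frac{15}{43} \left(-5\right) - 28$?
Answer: $- \frac{1129}{43} \approx -26.256$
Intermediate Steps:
$- \frac{15}{43} \left(-5\right) - 28 = \left(-15\right) \frac{1}{43} \left(-5\right) - 28 = \left(- \frac{15}{43}\right) \left(-5\right) - 28 = \frac{75}{43} - 28 = - \frac{1129}{43}$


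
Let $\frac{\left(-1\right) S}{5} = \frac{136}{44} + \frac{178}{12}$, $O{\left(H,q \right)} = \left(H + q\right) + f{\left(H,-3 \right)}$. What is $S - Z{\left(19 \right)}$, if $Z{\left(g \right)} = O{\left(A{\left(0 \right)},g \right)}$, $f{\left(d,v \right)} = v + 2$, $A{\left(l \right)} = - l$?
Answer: $- \frac{7103}{66} \approx -107.62$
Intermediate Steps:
$f{\left(d,v \right)} = 2 + v$
$O{\left(H,q \right)} = -1 + H + q$ ($O{\left(H,q \right)} = \left(H + q\right) + \left(2 - 3\right) = \left(H + q\right) - 1 = -1 + H + q$)
$Z{\left(g \right)} = -1 + g$ ($Z{\left(g \right)} = -1 - 0 + g = -1 + 0 + g = -1 + g$)
$S = - \frac{5915}{66}$ ($S = - 5 \left(\frac{136}{44} + \frac{178}{12}\right) = - 5 \left(136 \cdot \frac{1}{44} + 178 \cdot \frac{1}{12}\right) = - 5 \left(\frac{34}{11} + \frac{89}{6}\right) = \left(-5\right) \frac{1183}{66} = - \frac{5915}{66} \approx -89.621$)
$S - Z{\left(19 \right)} = - \frac{5915}{66} - \left(-1 + 19\right) = - \frac{5915}{66} - 18 = - \frac{7103}{66}$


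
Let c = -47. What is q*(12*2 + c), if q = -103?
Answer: 2369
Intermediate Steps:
q*(12*2 + c) = -103*(12*2 - 47) = -103*(24 - 47) = -103*(-23) = 2369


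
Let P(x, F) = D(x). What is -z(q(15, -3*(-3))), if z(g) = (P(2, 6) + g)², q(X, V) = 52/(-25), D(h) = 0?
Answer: -2704/625 ≈ -4.3264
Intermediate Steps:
P(x, F) = 0
q(X, V) = -52/25 (q(X, V) = 52*(-1/25) = -52/25)
z(g) = g² (z(g) = (0 + g)² = g²)
-z(q(15, -3*(-3))) = -(-52/25)² = -1*2704/625 = -2704/625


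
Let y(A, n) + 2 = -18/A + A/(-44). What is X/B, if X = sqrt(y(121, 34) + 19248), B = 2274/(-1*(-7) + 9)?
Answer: 4*sqrt(9313661)/12507 ≈ 0.97604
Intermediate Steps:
y(A, n) = -2 - 18/A - A/44 (y(A, n) = -2 + (-18/A + A/(-44)) = -2 + (-18/A + A*(-1/44)) = -2 + (-18/A - A/44) = -2 - 18/A - A/44)
B = 1137/8 (B = 2274/(7 + 9) = 2274/16 = (1/16)*2274 = 1137/8 ≈ 142.13)
X = sqrt(9313661)/22 (X = sqrt((-2 - 18/121 - 1/44*121) + 19248) = sqrt((-2 - 18*1/121 - 11/4) + 19248) = sqrt((-2 - 18/121 - 11/4) + 19248) = sqrt(-2371/484 + 19248) = sqrt(9313661/484) = sqrt(9313661)/22 ≈ 138.72)
X/B = (sqrt(9313661)/22)/(1137/8) = (sqrt(9313661)/22)*(8/1137) = 4*sqrt(9313661)/12507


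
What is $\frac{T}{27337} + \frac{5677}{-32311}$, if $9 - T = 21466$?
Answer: $- \frac{848489276}{883285807} \approx -0.96061$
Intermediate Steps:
$T = -21457$ ($T = 9 - 21466 = -21457$)
$\frac{T}{27337} + \frac{5677}{-32311} = - \frac{21457}{27337} + \frac{5677}{-32311} = \left(-21457\right) \frac{1}{27337} + 5677 \left(- \frac{1}{32311}\right) = - \frac{21457}{27337} - \frac{5677}{32311} = - \frac{848489276}{883285807}$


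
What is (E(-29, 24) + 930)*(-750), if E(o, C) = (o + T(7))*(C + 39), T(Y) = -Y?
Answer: 1003500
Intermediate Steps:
E(o, C) = (-7 + o)*(39 + C) (E(o, C) = (o - 1*7)*(C + 39) = (o - 7)*(39 + C) = (-7 + o)*(39 + C))
(E(-29, 24) + 930)*(-750) = ((-273 - 7*24 + 39*(-29) + 24*(-29)) + 930)*(-750) = ((-273 - 168 - 1131 - 696) + 930)*(-750) = (-2268 + 930)*(-750) = -1338*(-750) = 1003500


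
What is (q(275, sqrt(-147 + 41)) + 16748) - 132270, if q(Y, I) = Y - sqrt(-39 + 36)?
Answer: -115247 - I*sqrt(3) ≈ -1.1525e+5 - 1.732*I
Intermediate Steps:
q(Y, I) = Y - I*sqrt(3) (q(Y, I) = Y - sqrt(-3) = Y - I*sqrt(3))
(q(275, sqrt(-147 + 41)) + 16748) - 132270 = ((275 - I*sqrt(3)) + 16748) - 132270 = (17023 - I*sqrt(3)) - 132270 = -115247 - I*sqrt(3)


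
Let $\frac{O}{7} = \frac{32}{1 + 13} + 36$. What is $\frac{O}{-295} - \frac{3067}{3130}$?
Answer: $- \frac{348721}{184670} \approx -1.8883$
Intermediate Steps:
$O = 268$ ($O = 7 \left(\frac{32}{1 + 13} + 36\right) = 7 \left(\frac{32}{14} + 36\right) = 7 \left(32 \cdot \frac{1}{14} + 36\right) = 7 \left(\frac{16}{7} + 36\right) = 7 \cdot \frac{268}{7} = 268$)
$\frac{O}{-295} - \frac{3067}{3130} = \frac{268}{-295} - \frac{3067}{3130} = 268 \left(- \frac{1}{295}\right) - \frac{3067}{3130} = - \frac{268}{295} - \frac{3067}{3130} = - \frac{348721}{184670}$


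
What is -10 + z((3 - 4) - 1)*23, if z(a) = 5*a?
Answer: -240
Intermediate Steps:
-10 + z((3 - 4) - 1)*23 = -10 + (5*((3 - 4) - 1))*23 = -10 + (5*(-1 - 1))*23 = -10 + (5*(-2))*23 = -10 - 10*23 = -10 - 230 = -240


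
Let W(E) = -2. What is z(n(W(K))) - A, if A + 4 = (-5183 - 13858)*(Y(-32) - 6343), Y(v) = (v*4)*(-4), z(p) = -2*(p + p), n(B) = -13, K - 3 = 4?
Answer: -111028015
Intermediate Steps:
K = 7 (K = 3 + 4 = 7)
z(p) = -4*p
Y(v) = -16*v (Y(v) = (4*v)*(-4) = -16*v)
A = 111028067 (A = -4 + (-5183 - 13858)*(-16*(-32) - 6343) = -4 - 19041*(512 - 6343) = -4 - 19041*(-5831) = -4 + 111028071 = 111028067)
z(n(W(K))) - A = -4*(-13) - 1*111028067 = 52 - 111028067 = -111028015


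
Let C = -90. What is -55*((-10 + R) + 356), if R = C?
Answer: -14080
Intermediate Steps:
R = -90
-55*((-10 + R) + 356) = -55*((-10 - 90) + 356) = -55*(-100 + 356) = -55*256 = -14080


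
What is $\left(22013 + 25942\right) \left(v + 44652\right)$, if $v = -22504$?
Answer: $1062107340$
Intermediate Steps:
$\left(22013 + 25942\right) \left(v + 44652\right) = \left(22013 + 25942\right) \left(-22504 + 44652\right) = 47955 \cdot 22148 = 1062107340$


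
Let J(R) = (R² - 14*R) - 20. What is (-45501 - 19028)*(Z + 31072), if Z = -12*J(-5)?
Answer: -1946968988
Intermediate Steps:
J(R) = -20 + R² - 14*R
Z = -900 (Z = -12*(-20 + (-5)² - 14*(-5)) = -12*(-20 + 25 + 70) = -12*75 = -900)
(-45501 - 19028)*(Z + 31072) = (-45501 - 19028)*(-900 + 31072) = -64529*30172 = -1946968988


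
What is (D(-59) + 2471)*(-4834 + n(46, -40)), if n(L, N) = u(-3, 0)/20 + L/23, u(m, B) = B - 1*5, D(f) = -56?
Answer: -46679535/4 ≈ -1.1670e+7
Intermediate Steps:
u(m, B) = -5 + B (u(m, B) = B - 5 = -5 + B)
n(L, N) = -¼ + L/23 (n(L, N) = (-5 + 0)/20 + L/23 = -5*1/20 + L*(1/23) = -¼ + L/23)
(D(-59) + 2471)*(-4834 + n(46, -40)) = (-56 + 2471)*(-4834 + (-¼ + (1/23)*46)) = 2415*(-4834 + (-¼ + 2)) = 2415*(-4834 + 7/4) = 2415*(-19329/4) = -46679535/4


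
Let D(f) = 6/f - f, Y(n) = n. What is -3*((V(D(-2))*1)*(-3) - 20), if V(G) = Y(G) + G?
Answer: 42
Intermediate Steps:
D(f) = -f + 6/f
V(G) = 2*G (V(G) = G + G = 2*G)
-3*((V(D(-2))*1)*(-3) - 20) = -3*(((2*(-1*(-2) + 6/(-2)))*1)*(-3) - 20) = -3*(((2*(2 + 6*(-½)))*1)*(-3) - 20) = -3*(((2*(2 - 3))*1)*(-3) - 20) = -3*(((2*(-1))*1)*(-3) - 20) = -3*(-2*1*(-3) - 20) = -3*(-2*(-3) - 20) = -3*(6 - 20) = -3*(-14) = 42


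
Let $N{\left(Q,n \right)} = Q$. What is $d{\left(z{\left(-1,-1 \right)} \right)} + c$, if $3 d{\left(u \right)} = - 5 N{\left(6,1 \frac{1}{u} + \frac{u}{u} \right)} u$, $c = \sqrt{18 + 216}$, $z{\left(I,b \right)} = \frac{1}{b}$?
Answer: $10 + 3 \sqrt{26} \approx 25.297$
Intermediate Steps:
$c = 3 \sqrt{26}$ ($c = \sqrt{234} = 3 \sqrt{26} \approx 15.297$)
$d{\left(u \right)} = - 10 u$ ($d{\left(u \right)} = \frac{\left(-5\right) 6 u}{3} = \frac{\left(-30\right) u}{3} = - 10 u$)
$d{\left(z{\left(-1,-1 \right)} \right)} + c = - \frac{10}{-1} + 3 \sqrt{26} = \left(-10\right) \left(-1\right) + 3 \sqrt{26} = 10 + 3 \sqrt{26}$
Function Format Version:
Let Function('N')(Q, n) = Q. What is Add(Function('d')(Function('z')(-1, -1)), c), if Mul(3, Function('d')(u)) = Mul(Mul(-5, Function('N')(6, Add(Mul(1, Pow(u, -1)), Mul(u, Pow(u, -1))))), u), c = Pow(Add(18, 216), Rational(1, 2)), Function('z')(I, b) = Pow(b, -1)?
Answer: Add(10, Mul(3, Pow(26, Rational(1, 2)))) ≈ 25.297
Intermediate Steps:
c = Mul(3, Pow(26, Rational(1, 2))) (c = Pow(234, Rational(1, 2)) = Mul(3, Pow(26, Rational(1, 2))) ≈ 15.297)
Function('d')(u) = Mul(-10, u) (Function('d')(u) = Mul(Rational(1, 3), Mul(Mul(-5, 6), u)) = Mul(Rational(1, 3), Mul(-30, u)) = Mul(-10, u))
Add(Function('d')(Function('z')(-1, -1)), c) = Add(Mul(-10, Pow(-1, -1)), Mul(3, Pow(26, Rational(1, 2)))) = Add(Mul(-10, -1), Mul(3, Pow(26, Rational(1, 2)))) = Add(10, Mul(3, Pow(26, Rational(1, 2))))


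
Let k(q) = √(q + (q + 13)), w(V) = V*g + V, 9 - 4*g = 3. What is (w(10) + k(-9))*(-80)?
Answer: -2000 - 80*I*√5 ≈ -2000.0 - 178.89*I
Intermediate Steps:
g = 3/2 (g = 9/4 - ¼*3 = 9/4 - ¾ = 3/2 ≈ 1.5000)
w(V) = 5*V/2 (w(V) = V*(3/2) + V = 3*V/2 + V = 5*V/2)
k(q) = √(13 + 2*q) (k(q) = √(q + (13 + q)) = √(13 + 2*q))
(w(10) + k(-9))*(-80) = ((5/2)*10 + √(13 + 2*(-9)))*(-80) = (25 + √(13 - 18))*(-80) = (25 + √(-5))*(-80) = (25 + I*√5)*(-80) = -2000 - 80*I*√5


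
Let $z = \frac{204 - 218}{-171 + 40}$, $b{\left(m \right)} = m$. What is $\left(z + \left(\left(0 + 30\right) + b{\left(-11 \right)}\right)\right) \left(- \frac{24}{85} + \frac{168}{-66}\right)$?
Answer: $- \frac{6617932}{122485} \approx -54.031$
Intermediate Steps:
$z = \frac{14}{131}$ ($z = - \frac{14}{-131} = \left(-14\right) \left(- \frac{1}{131}\right) = \frac{14}{131} \approx 0.10687$)
$\left(z + \left(\left(0 + 30\right) + b{\left(-11 \right)}\right)\right) \left(- \frac{24}{85} + \frac{168}{-66}\right) = \left(\frac{14}{131} + \left(\left(0 + 30\right) - 11\right)\right) \left(- \frac{24}{85} + \frac{168}{-66}\right) = \left(\frac{14}{131} + \left(30 - 11\right)\right) \left(\left(-24\right) \frac{1}{85} + 168 \left(- \frac{1}{66}\right)\right) = \left(\frac{14}{131} + 19\right) \left(- \frac{24}{85} - \frac{28}{11}\right) = \frac{2503}{131} \left(- \frac{2644}{935}\right) = - \frac{6617932}{122485}$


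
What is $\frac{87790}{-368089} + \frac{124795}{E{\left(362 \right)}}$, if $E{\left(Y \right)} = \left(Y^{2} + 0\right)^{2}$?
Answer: $- \frac{1507530467414685}{6321019371612304} \approx -0.23849$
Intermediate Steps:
$E{\left(Y \right)} = Y^{4}$ ($E{\left(Y \right)} = \left(Y^{2}\right)^{2} = Y^{4}$)
$\frac{87790}{-368089} + \frac{124795}{E{\left(362 \right)}} = \frac{87790}{-368089} + \frac{124795}{362^{4}} = 87790 \left(- \frac{1}{368089}\right) + \frac{124795}{17172529936} = - \frac{87790}{368089} + 124795 \cdot \frac{1}{17172529936} = - \frac{87790}{368089} + \frac{124795}{17172529936} = - \frac{1507530467414685}{6321019371612304}$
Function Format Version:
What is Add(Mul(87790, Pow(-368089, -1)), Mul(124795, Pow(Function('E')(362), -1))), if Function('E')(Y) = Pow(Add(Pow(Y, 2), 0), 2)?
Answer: Rational(-1507530467414685, 6321019371612304) ≈ -0.23849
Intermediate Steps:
Function('E')(Y) = Pow(Y, 4) (Function('E')(Y) = Pow(Pow(Y, 2), 2) = Pow(Y, 4))
Add(Mul(87790, Pow(-368089, -1)), Mul(124795, Pow(Function('E')(362), -1))) = Add(Mul(87790, Pow(-368089, -1)), Mul(124795, Pow(Pow(362, 4), -1))) = Add(Mul(87790, Rational(-1, 368089)), Mul(124795, Pow(17172529936, -1))) = Add(Rational(-87790, 368089), Mul(124795, Rational(1, 17172529936))) = Add(Rational(-87790, 368089), Rational(124795, 17172529936)) = Rational(-1507530467414685, 6321019371612304)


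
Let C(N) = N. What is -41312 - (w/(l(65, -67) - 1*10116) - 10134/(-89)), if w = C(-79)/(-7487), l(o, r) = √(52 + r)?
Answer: -941598758809843486/22729730688851 + 79*I*√15/766170697377 ≈ -41426.0 + 3.9934e-10*I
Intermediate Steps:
w = 79/7487 (w = -79/(-7487) = -79*(-1/7487) = 79/7487 ≈ 0.010552)
-41312 - (w/(l(65, -67) - 1*10116) - 10134/(-89)) = -41312 - (79/(7487*(√(52 - 67) - 1*10116)) - 10134/(-89)) = -41312 - (79/(7487*(√(-15) - 10116)) - 10134*(-1/89)) = -41312 - (79/(7487*(I*√15 - 10116)) + 10134/89) = -41312 - (79/(7487*(-10116 + I*√15)) + 10134/89) = -41312 - (10134/89 + 79/(7487*(-10116 + I*√15))) = -41312 + (-10134/89 - 79/(7487*(-10116 + I*√15))) = -3686902/89 - 79/(7487*(-10116 + I*√15))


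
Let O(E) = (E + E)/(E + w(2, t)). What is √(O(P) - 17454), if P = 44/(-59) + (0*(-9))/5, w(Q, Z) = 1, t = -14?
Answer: I*√3928470/15 ≈ 132.14*I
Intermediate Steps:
P = -44/59 (P = 44*(-1/59) + 0*(⅕) = -44/59 + 0 = -44/59 ≈ -0.74576)
O(E) = 2*E/(1 + E) (O(E) = (E + E)/(E + 1) = (2*E)/(1 + E) = 2*E/(1 + E))
√(O(P) - 17454) = √(2*(-44/59)/(1 - 44/59) - 17454) = √(2*(-44/59)/(15/59) - 17454) = √(2*(-44/59)*(59/15) - 17454) = √(-88/15 - 17454) = √(-261898/15) = I*√3928470/15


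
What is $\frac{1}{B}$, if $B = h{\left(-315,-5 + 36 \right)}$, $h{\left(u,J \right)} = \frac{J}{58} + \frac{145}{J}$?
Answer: $\frac{1798}{9371} \approx 0.19187$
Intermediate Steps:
$h{\left(u,J \right)} = \frac{145}{J} + \frac{J}{58}$ ($h{\left(u,J \right)} = J \frac{1}{58} + \frac{145}{J} = \frac{J}{58} + \frac{145}{J} = \frac{145}{J} + \frac{J}{58}$)
$B = \frac{9371}{1798}$ ($B = \frac{145}{-5 + 36} + \frac{-5 + 36}{58} = \frac{145}{31} + \frac{1}{58} \cdot 31 = 145 \cdot \frac{1}{31} + \frac{31}{58} = \frac{145}{31} + \frac{31}{58} = \frac{9371}{1798} \approx 5.2119$)
$\frac{1}{B} = \frac{1}{\frac{9371}{1798}} = \frac{1798}{9371}$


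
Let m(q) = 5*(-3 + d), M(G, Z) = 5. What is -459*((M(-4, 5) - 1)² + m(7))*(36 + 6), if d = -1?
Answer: 77112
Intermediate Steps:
m(q) = -20 (m(q) = 5*(-3 - 1) = 5*(-4) = -20)
-459*((M(-4, 5) - 1)² + m(7))*(36 + 6) = -459*((5 - 1)² - 20)*(36 + 6) = -459*(4² - 20)*42 = -459*(16 - 20)*42 = -(-1836)*42 = -459*(-168) = 77112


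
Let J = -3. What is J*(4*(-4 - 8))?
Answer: 144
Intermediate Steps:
J*(4*(-4 - 8)) = -12*(-4 - 8) = -12*(-12) = -3*(-48) = 144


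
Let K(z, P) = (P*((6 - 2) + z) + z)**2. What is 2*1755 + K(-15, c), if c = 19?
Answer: 53686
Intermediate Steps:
K(z, P) = (z + P*(4 + z))**2 (K(z, P) = (P*(4 + z) + z)**2 = (z + P*(4 + z))**2)
2*1755 + K(-15, c) = 2*1755 + (-15 + 4*19 + 19*(-15))**2 = 3510 + (-15 + 76 - 285)**2 = 3510 + (-224)**2 = 3510 + 50176 = 53686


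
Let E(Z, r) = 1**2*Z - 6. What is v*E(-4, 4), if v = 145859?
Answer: -1458590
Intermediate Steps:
E(Z, r) = -6 + Z (E(Z, r) = 1*Z - 6 = Z - 6 = -6 + Z)
v*E(-4, 4) = 145859*(-6 - 4) = 145859*(-10) = -1458590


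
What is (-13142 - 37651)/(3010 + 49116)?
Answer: -50793/52126 ≈ -0.97443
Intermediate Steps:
(-13142 - 37651)/(3010 + 49116) = -50793/52126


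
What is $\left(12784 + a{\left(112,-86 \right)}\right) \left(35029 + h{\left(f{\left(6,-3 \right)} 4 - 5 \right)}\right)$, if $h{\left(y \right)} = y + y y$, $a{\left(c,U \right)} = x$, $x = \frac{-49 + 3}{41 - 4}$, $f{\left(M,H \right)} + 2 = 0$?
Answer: $\frac{16641167970}{37} \approx 4.4976 \cdot 10^{8}$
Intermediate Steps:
$f{\left(M,H \right)} = -2$ ($f{\left(M,H \right)} = -2 + 0 = -2$)
$x = - \frac{46}{37} \approx -1.2432$
$a{\left(c,U \right)} = - \frac{46}{37}$
$h{\left(y \right)} = y + y^{2}$
$\left(12784 + a{\left(112,-86 \right)}\right) \left(35029 + h{\left(f{\left(6,-3 \right)} 4 - 5 \right)}\right) = \left(12784 - \frac{46}{37}\right) \left(35029 + \left(\left(-2\right) 4 - 5\right) \left(1 - 13\right)\right) = \frac{472962 \left(35029 + \left(-8 - 5\right) \left(1 - 13\right)\right)}{37} = \frac{472962 \left(35029 - 13 \left(1 - 13\right)\right)}{37} = \frac{472962 \left(35029 - -156\right)}{37} = \frac{472962 \left(35029 + 156\right)}{37} = \frac{472962}{37} \cdot 35185 = \frac{16641167970}{37}$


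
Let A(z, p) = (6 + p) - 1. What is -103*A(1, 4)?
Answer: -927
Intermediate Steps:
A(z, p) = 5 + p
-103*A(1, 4) = -103*(5 + 4) = -103*9 = -927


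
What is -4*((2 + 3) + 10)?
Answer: -60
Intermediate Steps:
-4*((2 + 3) + 10) = -4*(5 + 10) = -4*15 = -60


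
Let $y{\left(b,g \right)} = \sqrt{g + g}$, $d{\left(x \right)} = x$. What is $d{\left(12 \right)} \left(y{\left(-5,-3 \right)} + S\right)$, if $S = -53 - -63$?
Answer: $120 + 12 i \sqrt{6} \approx 120.0 + 29.394 i$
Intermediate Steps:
$S = 10$ ($S = -53 + 63 = 10$)
$y{\left(b,g \right)} = \sqrt{2} \sqrt{g}$ ($y{\left(b,g \right)} = \sqrt{2 g} = \sqrt{2} \sqrt{g}$)
$d{\left(12 \right)} \left(y{\left(-5,-3 \right)} + S\right) = 12 \left(\sqrt{2} \sqrt{-3} + 10\right) = 12 \left(\sqrt{2} i \sqrt{3} + 10\right) = 12 \left(i \sqrt{6} + 10\right) = 12 \left(10 + i \sqrt{6}\right) = 120 + 12 i \sqrt{6}$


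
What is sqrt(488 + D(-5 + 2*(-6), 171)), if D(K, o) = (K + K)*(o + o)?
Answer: 2*I*sqrt(2785) ≈ 105.55*I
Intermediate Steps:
D(K, o) = 4*K*o (D(K, o) = (2*K)*(2*o) = 4*K*o)
sqrt(488 + D(-5 + 2*(-6), 171)) = sqrt(488 + 4*(-5 + 2*(-6))*171) = sqrt(488 + 4*(-5 - 12)*171) = sqrt(488 + 4*(-17)*171) = sqrt(488 - 11628) = sqrt(-11140) = 2*I*sqrt(2785)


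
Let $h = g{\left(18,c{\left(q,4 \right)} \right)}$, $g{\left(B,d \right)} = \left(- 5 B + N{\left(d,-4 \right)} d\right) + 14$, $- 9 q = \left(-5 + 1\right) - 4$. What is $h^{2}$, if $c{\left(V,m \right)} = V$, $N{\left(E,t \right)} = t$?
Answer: $\frac{512656}{81} \approx 6329.1$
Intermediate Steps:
$q = \frac{8}{9}$ ($q = - \frac{\left(-5 + 1\right) - 4}{9} = - \frac{-4 - 4}{9} = \left(- \frac{1}{9}\right) \left(-8\right) = \frac{8}{9} \approx 0.88889$)
$g{\left(B,d \right)} = 14 - 5 B - 4 d$ ($g{\left(B,d \right)} = \left(- 5 B - 4 d\right) + 14 = 14 - 5 B - 4 d$)
$h = - \frac{716}{9}$ ($h = 14 - 90 - \frac{32}{9} = - \frac{716}{9} \approx -79.556$)
$h^{2} = \left(- \frac{716}{9}\right)^{2} = \frac{512656}{81}$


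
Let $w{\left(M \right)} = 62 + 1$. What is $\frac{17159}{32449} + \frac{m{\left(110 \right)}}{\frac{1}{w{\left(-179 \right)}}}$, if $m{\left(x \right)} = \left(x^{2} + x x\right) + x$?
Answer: $\frac{49696634129}{32449} \approx 1.5315 \cdot 10^{6}$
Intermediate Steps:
$w{\left(M \right)} = 63$
$m{\left(x \right)} = x + 2 x^{2}$ ($m{\left(x \right)} = \left(x^{2} + x^{2}\right) + x = 2 x^{2} + x = x + 2 x^{2}$)
$\frac{17159}{32449} + \frac{m{\left(110 \right)}}{\frac{1}{w{\left(-179 \right)}}} = \frac{17159}{32449} + \frac{110 \left(1 + 2 \cdot 110\right)}{\frac{1}{63}} = 17159 \cdot \frac{1}{32449} + 110 \left(1 + 220\right) \frac{1}{\frac{1}{63}} = \frac{17159}{32449} + 110 \cdot 221 \cdot 63 = \frac{17159}{32449} + 24310 \cdot 63 = \frac{17159}{32449} + 1531530 = \frac{49696634129}{32449}$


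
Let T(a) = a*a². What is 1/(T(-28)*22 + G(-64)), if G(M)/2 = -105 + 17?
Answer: -1/483120 ≈ -2.0699e-6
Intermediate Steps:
G(M) = -176 (G(M) = 2*(-105 + 17) = 2*(-88) = -176)
T(a) = a³
1/(T(-28)*22 + G(-64)) = 1/((-28)³*22 - 176) = 1/(-21952*22 - 176) = 1/(-482944 - 176) = 1/(-483120) = -1/483120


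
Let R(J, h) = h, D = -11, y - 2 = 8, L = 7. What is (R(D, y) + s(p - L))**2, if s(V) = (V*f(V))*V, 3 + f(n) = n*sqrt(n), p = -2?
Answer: -4728680 + 1019142*I ≈ -4.7287e+6 + 1.0191e+6*I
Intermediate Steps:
y = 10 (y = 2 + 8 = 10)
f(n) = -3 + n**(3/2) (f(n) = -3 + n*sqrt(n) = -3 + n**(3/2))
s(V) = V**2*(-3 + V**(3/2)) (s(V) = (V*(-3 + V**(3/2)))*V = V**2*(-3 + V**(3/2)))
(R(D, y) + s(p - L))**2 = (10 + (-2 - 1*7)**2*(-3 + (-2 - 1*7)**(3/2)))**2 = (10 + (-2 - 7)**2*(-3 + (-2 - 7)**(3/2)))**2 = (10 + (-9)**2*(-3 + (-9)**(3/2)))**2 = (10 + 81*(-3 - 27*I))**2 = (10 + (-243 - 2187*I))**2 = (-233 - 2187*I)**2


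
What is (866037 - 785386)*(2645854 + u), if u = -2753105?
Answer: -8649900401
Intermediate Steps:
(866037 - 785386)*(2645854 + u) = (866037 - 785386)*(2645854 - 2753105) = 80651*(-107251) = -8649900401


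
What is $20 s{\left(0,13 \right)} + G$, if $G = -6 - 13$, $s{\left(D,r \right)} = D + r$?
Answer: $241$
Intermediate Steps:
$G = -19$
$20 s{\left(0,13 \right)} + G = 20 \left(0 + 13\right) - 19 = 20 \cdot 13 - 19 = 260 - 19 = 241$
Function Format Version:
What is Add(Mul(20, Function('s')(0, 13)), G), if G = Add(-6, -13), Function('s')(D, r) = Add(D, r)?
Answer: 241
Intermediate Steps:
G = -19
Add(Mul(20, Function('s')(0, 13)), G) = Add(Mul(20, Add(0, 13)), -19) = Add(Mul(20, 13), -19) = Add(260, -19) = 241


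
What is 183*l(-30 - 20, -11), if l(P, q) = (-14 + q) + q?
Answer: -6588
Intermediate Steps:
l(P, q) = -14 + 2*q
183*l(-30 - 20, -11) = 183*(-14 + 2*(-11)) = 183*(-14 - 22) = 183*(-36) = -6588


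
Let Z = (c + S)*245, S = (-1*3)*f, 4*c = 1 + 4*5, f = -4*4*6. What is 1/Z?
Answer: 4/287385 ≈ 1.3919e-5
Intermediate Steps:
f = -96 (f = -16*6 = -96)
c = 21/4 (c = (1 + 4*5)/4 = (1 + 20)/4 = (¼)*21 = 21/4 ≈ 5.2500)
S = 288 (S = -1*3*(-96) = -3*(-96) = 288)
Z = 287385/4 (Z = (21/4 + 288)*245 = (1173/4)*245 = 287385/4 ≈ 71846.)
1/Z = 1/(287385/4) = 4/287385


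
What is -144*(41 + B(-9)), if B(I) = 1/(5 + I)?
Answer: -5868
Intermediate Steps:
-144*(41 + B(-9)) = -144*(41 + 1/(5 - 9)) = -144*(41 + 1/(-4)) = -144*(41 - ¼) = -144*163/4 = -5868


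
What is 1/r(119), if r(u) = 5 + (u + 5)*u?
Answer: 1/14761 ≈ 6.7746e-5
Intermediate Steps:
r(u) = 5 + u*(5 + u) (r(u) = 5 + (5 + u)*u = 5 + u*(5 + u))
1/r(119) = 1/(5 + 119**2 + 5*119) = 1/(5 + 14161 + 595) = 1/14761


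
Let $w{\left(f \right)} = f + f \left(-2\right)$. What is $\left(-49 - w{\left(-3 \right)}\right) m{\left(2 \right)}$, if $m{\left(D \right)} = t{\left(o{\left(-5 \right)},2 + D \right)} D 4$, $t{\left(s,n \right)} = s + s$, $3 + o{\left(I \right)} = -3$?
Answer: $4992$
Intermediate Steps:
$o{\left(I \right)} = -6$ ($o{\left(I \right)} = -3 - 3 = -6$)
$w{\left(f \right)} = - f$ ($w{\left(f \right)} = f - 2 f = - f$)
$t{\left(s,n \right)} = 2 s$
$m{\left(D \right)} = - 48 D$ ($m{\left(D \right)} = 2 \left(-6\right) D 4 = - 12 D 4 = - 48 D$)
$\left(-49 - w{\left(-3 \right)}\right) m{\left(2 \right)} = \left(-49 - \left(-1\right) \left(-3\right)\right) \left(\left(-48\right) 2\right) = \left(-49 - 3\right) \left(-96\right) = \left(-52\right) \left(-96\right) = 4992$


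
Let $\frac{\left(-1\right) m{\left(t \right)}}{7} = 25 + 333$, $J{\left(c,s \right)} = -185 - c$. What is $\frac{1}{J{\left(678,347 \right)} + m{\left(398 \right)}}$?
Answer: $- \frac{1}{3369} \approx -0.00029682$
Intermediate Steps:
$m{\left(t \right)} = -2506$ ($m{\left(t \right)} = - 7 \left(25 + 333\right) = \left(-7\right) 358 = -2506$)
$\frac{1}{J{\left(678,347 \right)} + m{\left(398 \right)}} = \frac{1}{\left(-185 - 678\right) - 2506} = \frac{1}{-863 - 2506} = \frac{1}{-3369} = - \frac{1}{3369}$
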